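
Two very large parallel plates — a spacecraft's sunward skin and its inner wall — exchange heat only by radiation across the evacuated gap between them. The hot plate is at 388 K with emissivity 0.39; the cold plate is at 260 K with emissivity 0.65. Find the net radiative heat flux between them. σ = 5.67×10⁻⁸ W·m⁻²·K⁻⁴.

For two infinite grey parallel plates, q = σ(T₁⁴ − T₂⁴)/(1/ε₁ + 1/ε₂ − 1).
T₁⁴ − T₂⁴ = 2.266×10¹⁰ − 4.570×10⁹ = 1.809×10¹⁰ K⁴.
1/ε₁ + 1/ε₂ − 1 = 2.564 + 1.538 − 1 = 3.103.
q = 5.67×10⁻⁸ × 1.809×10¹⁰ / 3.103.

q ≈ 331 W/m²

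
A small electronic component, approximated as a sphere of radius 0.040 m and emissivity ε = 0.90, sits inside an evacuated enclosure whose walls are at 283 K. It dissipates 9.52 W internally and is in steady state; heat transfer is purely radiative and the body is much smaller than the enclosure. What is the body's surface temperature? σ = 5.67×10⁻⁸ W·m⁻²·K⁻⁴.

T ≈ 354 K

For a small grey body in a large enclosure, net radiated power = εσA(T⁴ − T_w⁴).
Steady state: P = εσA(T⁴ − T_w⁴) with A = 4πr² = 0.02011 m².
T⁴ = P/(εσA) + T_w⁴ = 9.52/(0.90·5.67×10⁻⁸·0.02011) + (283)⁴
    = 9.279×10⁹ + 6.414×10⁹ = 1.569×10¹⁰ K⁴.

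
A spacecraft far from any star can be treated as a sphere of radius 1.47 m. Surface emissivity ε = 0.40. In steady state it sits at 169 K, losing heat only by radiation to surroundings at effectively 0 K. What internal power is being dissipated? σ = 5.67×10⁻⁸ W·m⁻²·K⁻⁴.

P ≈ 502 W

Steady state: P = εσA T⁴.
A = 4πr² = 27.15 m²; T⁴ = (169)⁴ = 8.157×10⁸ K⁴.
P = 0.40 × 5.67×10⁻⁸ × 27.15 × 8.157×10⁸.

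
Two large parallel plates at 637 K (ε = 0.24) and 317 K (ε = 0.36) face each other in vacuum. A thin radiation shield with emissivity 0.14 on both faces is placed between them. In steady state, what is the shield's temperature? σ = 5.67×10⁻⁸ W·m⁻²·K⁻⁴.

T_s ≈ 535 K

In steady state the net flux on the hot side equals that on the cold side.
σ(T₁⁴−T_s⁴)/D₁ = σ(T_s⁴−T₂⁴)/D₂, with D₁ = 1/ε₁+1/ε_s−1 = 10.31, D₂ = 1/ε_s+1/ε₂−1 = 8.921.
Solve for T_s⁴: T_s⁴ = (D₂·T₁⁴ + D₁·T₂⁴)/(D₁+D₂) = 8.179×10¹⁰ K⁴.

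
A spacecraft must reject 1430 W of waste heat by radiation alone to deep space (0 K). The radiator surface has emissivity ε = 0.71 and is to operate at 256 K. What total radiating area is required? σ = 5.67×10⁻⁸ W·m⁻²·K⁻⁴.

A ≈ 8.27 m²

P = εσA T⁴ ⇒ A = P/(εσT⁴).
T⁴ = 4.295×10⁹ K⁴.
A = 1430/(0.71 × 5.67×10⁻⁸ × 4.295×10⁹).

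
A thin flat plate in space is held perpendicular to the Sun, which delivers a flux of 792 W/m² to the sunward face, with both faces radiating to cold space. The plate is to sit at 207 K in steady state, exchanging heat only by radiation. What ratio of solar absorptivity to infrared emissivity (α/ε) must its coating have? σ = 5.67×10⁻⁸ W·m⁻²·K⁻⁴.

α/ε ≈ 0.263

Balance: αS·A = εσ·2A·T⁴ ⇒ α/ε = 2σT⁴/S.
α/ε = 2·5.67×10⁻⁸·(207)⁴/792 = 2·5.67×10⁻⁸·1.836×10⁹/792.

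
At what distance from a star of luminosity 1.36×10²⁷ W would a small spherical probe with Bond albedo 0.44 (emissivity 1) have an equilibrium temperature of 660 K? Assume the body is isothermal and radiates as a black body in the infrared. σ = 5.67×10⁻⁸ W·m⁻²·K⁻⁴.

For an isothermal black-emitting sphere, (1−a)S·πr² = σ·4πr²·T⁴ ⇒ S = 4σT⁴/(1−a).
S = 4·5.67×10⁻⁸·(660)⁴/0.560 = 76850 W/m².
Flux falls as S = L/(4πd²), so d = √(L/(4πS)) = √(1.36×10²⁷/(4π·76850)).

d ≈ 3.75×10¹⁰ m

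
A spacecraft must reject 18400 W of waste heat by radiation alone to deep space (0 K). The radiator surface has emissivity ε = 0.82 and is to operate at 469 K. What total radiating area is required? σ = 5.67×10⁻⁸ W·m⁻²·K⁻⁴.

P = εσA T⁴ ⇒ A = P/(εσT⁴).
T⁴ = 4.838×10¹⁰ K⁴.
A = 18400/(0.82 × 5.67×10⁻⁸ × 4.838×10¹⁰).

A ≈ 8.18 m²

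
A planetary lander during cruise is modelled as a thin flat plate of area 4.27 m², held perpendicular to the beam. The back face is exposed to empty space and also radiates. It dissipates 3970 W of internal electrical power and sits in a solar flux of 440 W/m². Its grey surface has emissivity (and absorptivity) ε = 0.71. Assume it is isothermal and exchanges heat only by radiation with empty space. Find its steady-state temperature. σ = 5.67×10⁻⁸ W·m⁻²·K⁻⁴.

T ≈ 352 K

At steady state, absorbed solar power + internal power = radiated power.
Absorbed: α·S·A_cross = 0.71·440·4.270 = 1334 W (cross-section A).
Total input = 1334 + 3970 = 5304 W.
Radiated: εσ·A_surf·T⁴ with A_surf = 2A = 8.540 m².
T⁴ = 5304/(0.71·5.67×10⁻⁸·8.540) = 1.543×10¹⁰ K⁴.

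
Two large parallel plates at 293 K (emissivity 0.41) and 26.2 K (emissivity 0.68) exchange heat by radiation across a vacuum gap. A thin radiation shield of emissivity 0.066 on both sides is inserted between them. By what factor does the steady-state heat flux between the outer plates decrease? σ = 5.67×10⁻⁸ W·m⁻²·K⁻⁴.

Without shield: q₀ = σΔ(T⁴)/(1/ε₁+1/ε₂−1) with denominator 2.910.
With shield the two gaps are in series; the resistances add: (1/ε₁+1/ε_s−1)+(1/ε_s+1/ε₂−1) = 16.59+15.62 = 32.21.
Heat-flux ratio q₀/q = 32.21/2.910.

factor ≈ 11.1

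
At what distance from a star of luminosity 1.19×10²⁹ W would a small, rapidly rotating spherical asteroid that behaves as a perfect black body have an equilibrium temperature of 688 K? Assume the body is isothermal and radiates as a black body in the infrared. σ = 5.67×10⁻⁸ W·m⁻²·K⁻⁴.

d ≈ 4.32×10¹¹ m

For an isothermal black-emitting sphere, (1−a)S·πr² = σ·4πr²·T⁴ ⇒ S = 4σT⁴/(1−a).
S = 4·5.67×10⁻⁸·(688)⁴/1.00 = 50820 W/m².
Flux falls as S = L/(4πd²), so d = √(L/(4πS)) = √(1.19×10²⁹/(4π·50820)).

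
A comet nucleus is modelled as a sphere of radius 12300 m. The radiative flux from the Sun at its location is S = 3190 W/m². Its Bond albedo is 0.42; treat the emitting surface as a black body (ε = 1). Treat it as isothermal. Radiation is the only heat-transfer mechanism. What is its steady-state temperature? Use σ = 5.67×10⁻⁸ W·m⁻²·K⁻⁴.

T ≈ 301 K

At equilibrium, absorbed power = emitted power.
Absorbing cross-section = πr² = 4.753×10⁸ m²; emitting surface = 4πr² = 1.901×10⁹ m² (ratio 4).
(1−a)S·A_cross = εσ·A_surf·T⁴  ⇒  T⁴ = (1−a)S/(4σ).
T⁴ = 0.580·3190/(4·5.67×10⁻⁸) = 8.158×10⁹ K⁴.
T = (8.158×10⁹)^(1/4).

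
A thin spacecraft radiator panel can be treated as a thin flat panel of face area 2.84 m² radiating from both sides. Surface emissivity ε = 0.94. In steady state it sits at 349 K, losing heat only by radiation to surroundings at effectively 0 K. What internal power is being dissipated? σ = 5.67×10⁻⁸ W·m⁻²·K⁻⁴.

Steady state: P = εσA T⁴.
A = 2·2.84 = 5.680 m²; T⁴ = (349)⁴ = 1.484×10¹⁰ K⁴.
P = 0.94 × 5.67×10⁻⁸ × 5.680 × 1.484×10¹⁰.

P ≈ 4490 W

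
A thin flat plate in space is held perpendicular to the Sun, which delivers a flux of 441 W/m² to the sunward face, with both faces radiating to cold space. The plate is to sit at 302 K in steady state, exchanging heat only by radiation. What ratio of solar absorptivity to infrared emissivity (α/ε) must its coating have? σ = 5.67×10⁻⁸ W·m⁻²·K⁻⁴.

α/ε ≈ 2.14

Balance: αS·A = εσ·2A·T⁴ ⇒ α/ε = 2σT⁴/S.
α/ε = 2·5.67×10⁻⁸·(302)⁴/441 = 2·5.67×10⁻⁸·8.318×10⁹/441.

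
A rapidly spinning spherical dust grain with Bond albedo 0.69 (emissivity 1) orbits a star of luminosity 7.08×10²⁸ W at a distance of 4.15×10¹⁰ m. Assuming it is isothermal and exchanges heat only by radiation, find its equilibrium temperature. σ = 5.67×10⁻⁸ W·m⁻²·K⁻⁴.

First find the stellar flux at distance d: S = L/(4πd²) = 7.08×10²⁸/(4π·(4.15×10¹⁰)²) = 3.271×10⁶ W/m².
For an isothermal sphere, absorbed (1−a)S·πr² = emitted σ·4πr²·T⁴, so T⁴ = (1−a)S/(4σ).
T⁴ = 0.310·3.271×10⁶/(4·5.67×10⁻⁸) = 4.471×10¹² K⁴.

T ≈ 1450 K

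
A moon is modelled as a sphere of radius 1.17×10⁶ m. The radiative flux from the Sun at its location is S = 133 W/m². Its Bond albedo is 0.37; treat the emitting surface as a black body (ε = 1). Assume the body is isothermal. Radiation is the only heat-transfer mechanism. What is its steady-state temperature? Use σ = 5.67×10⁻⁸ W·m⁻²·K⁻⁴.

At equilibrium, absorbed power = emitted power.
Absorbing cross-section = πr² = 4.301×10¹² m²; emitting surface = 4πr² = 1.720×10¹³ m² (ratio 4).
(1−a)S·A_cross = εσ·A_surf·T⁴  ⇒  T⁴ = (1−a)S/(4σ).
T⁴ = 0.630·133/(4·5.67×10⁻⁸) = 3.694×10⁸ K⁴.
T = (3.694×10⁸)^(1/4).

T ≈ 139 K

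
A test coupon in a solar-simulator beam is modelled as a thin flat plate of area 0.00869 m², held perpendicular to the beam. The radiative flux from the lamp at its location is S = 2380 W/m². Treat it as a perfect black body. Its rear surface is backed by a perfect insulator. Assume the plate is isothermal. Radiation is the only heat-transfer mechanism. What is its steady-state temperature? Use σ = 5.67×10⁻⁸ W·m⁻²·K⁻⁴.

T ≈ 453 K

At equilibrium, absorbed power = emitted power.
Absorbing cross-section = A = 0.008690 m²; emitting surface = A = 0.008690 m² (ratio 1).
S·A_cross = εσ·A_surf·T⁴  ⇒  T⁴ = S/(1σ).
T⁴ = 1.00·2380/(1·5.67×10⁻⁸) = 4.198×10¹⁰ K⁴.
T = (4.198×10¹⁰)^(1/4).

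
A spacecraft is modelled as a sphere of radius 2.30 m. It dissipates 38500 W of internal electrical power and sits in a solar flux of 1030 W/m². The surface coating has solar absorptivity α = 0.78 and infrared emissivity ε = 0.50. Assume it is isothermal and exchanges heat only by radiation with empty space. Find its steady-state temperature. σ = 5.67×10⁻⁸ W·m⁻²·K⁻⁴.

T ≈ 407 K

At steady state, absorbed solar power + internal power = radiated power.
Absorbed: α·S·A_cross = 0.78·1030·16.62 = 13350 W (cross-section πr²).
Total input = 13350 + 38500 = 51850 W.
Radiated: εσ·A_surf·T⁴ with A_surf = 4πr² = 66.48 m².
T⁴ = 51850/(0.50·5.67×10⁻⁸·66.48) = 2.751×10¹⁰ K⁴.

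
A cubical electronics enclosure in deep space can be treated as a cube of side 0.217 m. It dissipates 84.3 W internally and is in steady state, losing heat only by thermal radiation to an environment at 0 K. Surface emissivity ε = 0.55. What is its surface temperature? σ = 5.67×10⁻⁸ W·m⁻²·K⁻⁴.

T ≈ 313 K

Steady state: internal power = radiated power, P = εσA T⁴.
Radiating area A = 6L² = 0.2825 m².
T⁴ = P/(εσA) = 84.3/(0.55·5.67×10⁻⁸·0.2825) = 9.568×10⁹ K⁴.
T = (9.568×10⁹)^(1/4).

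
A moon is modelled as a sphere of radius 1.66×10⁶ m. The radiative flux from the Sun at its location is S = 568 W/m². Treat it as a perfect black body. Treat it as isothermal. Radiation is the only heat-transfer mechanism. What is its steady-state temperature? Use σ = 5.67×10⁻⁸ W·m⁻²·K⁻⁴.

At equilibrium, absorbed power = emitted power.
Absorbing cross-section = πr² = 8.657×10¹² m²; emitting surface = 4πr² = 3.463×10¹³ m² (ratio 4).
S·A_cross = εσ·A_surf·T⁴  ⇒  T⁴ = S/(4σ).
T⁴ = 1.00·568/(4·5.67×10⁻⁸) = 2.504×10⁹ K⁴.
T = (2.504×10⁹)^(1/4).

T ≈ 224 K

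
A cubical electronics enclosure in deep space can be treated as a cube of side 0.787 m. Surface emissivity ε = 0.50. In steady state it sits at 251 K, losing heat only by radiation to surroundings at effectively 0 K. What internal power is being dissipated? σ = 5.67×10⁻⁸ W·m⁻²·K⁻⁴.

P ≈ 418 W

Steady state: P = εσA T⁴.
A = 6L² = 3.716 m²; T⁴ = (251)⁴ = 3.969×10⁹ K⁴.
P = 0.50 × 5.67×10⁻⁸ × 3.716 × 3.969×10⁹.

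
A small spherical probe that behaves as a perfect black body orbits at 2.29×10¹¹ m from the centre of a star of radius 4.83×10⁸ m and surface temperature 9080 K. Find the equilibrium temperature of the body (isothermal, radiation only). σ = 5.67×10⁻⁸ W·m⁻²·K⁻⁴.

The star's surface emits σT_*⁴; at distance d the flux is S = σT_*⁴(R_*/d)².
S = 5.67×10⁻⁸·(9080)⁴·(4.83×10⁸/2.29×10¹¹)² = 1715 W/m².
For an isothermal sphere T⁴ = (1−a)S/(4σ) = 7.560×10⁹ K⁴.

T ≈ 295 K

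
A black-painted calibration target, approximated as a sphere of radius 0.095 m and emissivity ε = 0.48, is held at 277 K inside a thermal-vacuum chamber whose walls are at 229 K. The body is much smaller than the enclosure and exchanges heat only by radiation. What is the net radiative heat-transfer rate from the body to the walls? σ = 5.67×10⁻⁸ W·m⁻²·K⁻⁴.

For a small grey body in a large enclosure: P_net = εσA(T_body⁴ − T_wall⁴).
A = 4πr² = 0.1134 m²; T_body⁴ − T_wall⁴ = 5.887×10⁹ − 2.750×10⁹ = 3.137×10⁹ K⁴.
|P_net| = 0.48·5.67×10⁻⁸·0.1134·3.137×10⁹.

P_net ≈ 9.68 W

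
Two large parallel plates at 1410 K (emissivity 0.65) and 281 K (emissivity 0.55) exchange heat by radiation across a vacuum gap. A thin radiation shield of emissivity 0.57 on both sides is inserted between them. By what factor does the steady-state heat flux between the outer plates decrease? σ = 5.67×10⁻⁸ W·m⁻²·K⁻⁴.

Without shield: q₀ = σΔ(T⁴)/(1/ε₁+1/ε₂−1) with denominator 2.357.
With shield the two gaps are in series; the resistances add: (1/ε₁+1/ε_s−1)+(1/ε_s+1/ε₂−1) = 2.293+2.573 = 4.865.
Heat-flux ratio q₀/q = 4.865/2.357.

factor ≈ 2.06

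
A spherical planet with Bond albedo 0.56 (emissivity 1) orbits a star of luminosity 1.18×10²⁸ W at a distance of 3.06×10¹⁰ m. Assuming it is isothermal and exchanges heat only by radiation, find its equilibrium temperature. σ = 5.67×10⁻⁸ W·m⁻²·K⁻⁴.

T ≈ 1180 K

First find the stellar flux at distance d: S = L/(4πd²) = 1.18×10²⁸/(4π·(3.06×10¹⁰)²) = 1.003×10⁶ W/m².
For an isothermal sphere, absorbed (1−a)S·πr² = emitted σ·4πr²·T⁴, so T⁴ = (1−a)S/(4σ).
T⁴ = 0.440·1.003×10⁶/(4·5.67×10⁻⁸) = 1.946×10¹² K⁴.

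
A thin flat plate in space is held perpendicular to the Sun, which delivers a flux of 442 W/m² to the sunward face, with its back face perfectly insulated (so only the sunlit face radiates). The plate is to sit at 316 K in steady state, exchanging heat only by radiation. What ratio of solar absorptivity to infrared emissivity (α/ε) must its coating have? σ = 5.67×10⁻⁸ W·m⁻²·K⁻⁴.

Balance: αS·A = εσ·1A·T⁴ ⇒ α/ε = σT⁴/S.
α/ε = 5.67×10⁻⁸·(316)⁴/442 = 5.67×10⁻⁸·9.971×10⁹/442.

α/ε ≈ 1.28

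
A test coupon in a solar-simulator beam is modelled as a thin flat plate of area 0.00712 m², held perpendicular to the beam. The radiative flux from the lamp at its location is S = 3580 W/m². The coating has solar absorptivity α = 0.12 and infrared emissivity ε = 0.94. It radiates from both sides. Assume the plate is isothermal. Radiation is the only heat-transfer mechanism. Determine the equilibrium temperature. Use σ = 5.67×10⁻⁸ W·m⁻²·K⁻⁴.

At equilibrium, absorbed power = emitted power.
Absorbing cross-section = A = 0.007120 m²; emitting surface = 2A = 0.01424 m² (ratio 2).
αS·A_cross = εσ·A_surf·T⁴  ⇒  T⁴ = αS/(ε·2σ).
T⁴ = 0.120·3580/(0.94·2·5.67×10⁻⁸) = 4.030×10⁹ K⁴.
T = (4.030×10⁹)^(1/4).

T ≈ 252 K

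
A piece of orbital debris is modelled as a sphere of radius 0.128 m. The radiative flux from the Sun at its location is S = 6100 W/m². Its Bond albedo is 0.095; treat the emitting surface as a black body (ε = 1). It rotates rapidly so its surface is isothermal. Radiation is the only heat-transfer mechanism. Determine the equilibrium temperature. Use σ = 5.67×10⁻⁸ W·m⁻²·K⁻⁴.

At equilibrium, absorbed power = emitted power.
Absorbing cross-section = πr² = 0.05147 m²; emitting surface = 4πr² = 0.2059 m² (ratio 4).
(1−a)S·A_cross = εσ·A_surf·T⁴  ⇒  T⁴ = (1−a)S/(4σ).
T⁴ = 0.905·6100/(4·5.67×10⁻⁸) = 2.434×10¹⁰ K⁴.
T = (2.434×10¹⁰)^(1/4).

T ≈ 395 K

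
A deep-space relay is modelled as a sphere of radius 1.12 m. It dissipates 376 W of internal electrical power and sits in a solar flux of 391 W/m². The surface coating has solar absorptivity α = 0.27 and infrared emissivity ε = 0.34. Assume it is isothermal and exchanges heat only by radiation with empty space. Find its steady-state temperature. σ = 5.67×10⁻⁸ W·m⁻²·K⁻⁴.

T ≈ 226 K

At steady state, absorbed solar power + internal power = radiated power.
Absorbed: α·S·A_cross = 0.27·391·3.941 = 416.0 W (cross-section πr²).
Total input = 416.0 + 376 = 792.0 W.
Radiated: εσ·A_surf·T⁴ with A_surf = 4πr² = 15.76 m².
T⁴ = 792.0/(0.34·5.67×10⁻⁸·15.76) = 2.606×10⁹ K⁴.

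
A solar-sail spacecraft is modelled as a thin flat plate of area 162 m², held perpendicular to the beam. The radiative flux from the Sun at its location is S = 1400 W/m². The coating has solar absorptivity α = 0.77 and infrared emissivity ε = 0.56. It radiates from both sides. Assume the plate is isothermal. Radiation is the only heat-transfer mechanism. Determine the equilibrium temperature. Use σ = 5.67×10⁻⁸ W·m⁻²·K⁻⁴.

At equilibrium, absorbed power = emitted power.
Absorbing cross-section = A = 162.0 m²; emitting surface = 2A = 324.0 m² (ratio 2).
αS·A_cross = εσ·A_surf·T⁴  ⇒  T⁴ = αS/(ε·2σ).
T⁴ = 0.770·1400/(0.56·2·5.67×10⁻⁸) = 1.698×10¹⁰ K⁴.
T = (1.698×10¹⁰)^(1/4).

T ≈ 361 K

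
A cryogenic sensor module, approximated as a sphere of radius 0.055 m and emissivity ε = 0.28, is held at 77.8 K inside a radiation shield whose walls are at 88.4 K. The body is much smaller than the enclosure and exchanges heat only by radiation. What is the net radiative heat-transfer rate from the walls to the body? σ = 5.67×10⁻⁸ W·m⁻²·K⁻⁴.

P_net ≈ 0.0147 W

For a small grey body in a large enclosure: P_net = εσA(T_body⁴ − T_wall⁴).
A = 4πr² = 0.03801 m²; T_body⁴ − T_wall⁴ = 3.664×10⁷ − 6.107×10⁷ = -2.443×10⁷ K⁴.
|P_net| = 0.28·5.67×10⁻⁸·0.03801·2.443×10⁷.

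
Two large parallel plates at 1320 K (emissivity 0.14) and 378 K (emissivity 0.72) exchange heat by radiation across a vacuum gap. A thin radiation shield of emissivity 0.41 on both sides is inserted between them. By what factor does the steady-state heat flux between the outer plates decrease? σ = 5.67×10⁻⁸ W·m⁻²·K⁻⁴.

Without shield: q₀ = σΔ(T⁴)/(1/ε₁+1/ε₂−1) with denominator 7.532.
With shield the two gaps are in series; the resistances add: (1/ε₁+1/ε_s−1)+(1/ε_s+1/ε₂−1) = 8.582+2.828 = 11.41.
Heat-flux ratio q₀/q = 11.41/7.532.

factor ≈ 1.51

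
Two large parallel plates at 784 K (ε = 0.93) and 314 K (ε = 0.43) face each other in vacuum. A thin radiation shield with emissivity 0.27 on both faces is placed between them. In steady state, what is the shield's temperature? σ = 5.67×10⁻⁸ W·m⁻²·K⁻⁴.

T_s ≈ 685 K

In steady state the net flux on the hot side equals that on the cold side.
σ(T₁⁴−T_s⁴)/D₁ = σ(T_s⁴−T₂⁴)/D₂, with D₁ = 1/ε₁+1/ε_s−1 = 3.779, D₂ = 1/ε_s+1/ε₂−1 = 5.029.
Solve for T_s⁴: T_s⁴ = (D₂·T₁⁴ + D₁·T₂⁴)/(D₁+D₂) = 2.199×10¹¹ K⁴.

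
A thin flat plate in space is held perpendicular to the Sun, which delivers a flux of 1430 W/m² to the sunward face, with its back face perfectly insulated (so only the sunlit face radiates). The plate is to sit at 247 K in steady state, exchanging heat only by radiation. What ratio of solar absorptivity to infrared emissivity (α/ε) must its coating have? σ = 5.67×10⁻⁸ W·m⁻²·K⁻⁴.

α/ε ≈ 0.148

Balance: αS·A = εσ·1A·T⁴ ⇒ α/ε = σT⁴/S.
α/ε = 5.67×10⁻⁸·(247)⁴/1430 = 5.67×10⁻⁸·3.722×10⁹/1430.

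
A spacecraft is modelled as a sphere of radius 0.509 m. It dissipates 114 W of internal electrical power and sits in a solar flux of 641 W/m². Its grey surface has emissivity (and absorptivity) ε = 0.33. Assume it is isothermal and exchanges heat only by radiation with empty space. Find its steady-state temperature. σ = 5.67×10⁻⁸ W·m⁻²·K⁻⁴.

At steady state, absorbed solar power + internal power = radiated power.
Absorbed: α·S·A_cross = 0.33·641·0.8139 = 172.2 W (cross-section πr²).
Total input = 172.2 + 114 = 286.2 W.
Radiated: εσ·A_surf·T⁴ with A_surf = 4πr² = 3.256 m².
T⁴ = 286.2/(0.33·5.67×10⁻⁸·3.256) = 4.698×10⁹ K⁴.

T ≈ 262 K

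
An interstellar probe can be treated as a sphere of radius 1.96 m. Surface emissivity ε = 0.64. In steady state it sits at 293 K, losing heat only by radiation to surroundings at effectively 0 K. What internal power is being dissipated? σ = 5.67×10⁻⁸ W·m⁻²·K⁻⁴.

P ≈ 12900 W

Steady state: P = εσA T⁴.
A = 4πr² = 48.27 m²; T⁴ = (293)⁴ = 7.370×10⁹ K⁴.
P = 0.64 × 5.67×10⁻⁸ × 48.27 × 7.370×10⁹.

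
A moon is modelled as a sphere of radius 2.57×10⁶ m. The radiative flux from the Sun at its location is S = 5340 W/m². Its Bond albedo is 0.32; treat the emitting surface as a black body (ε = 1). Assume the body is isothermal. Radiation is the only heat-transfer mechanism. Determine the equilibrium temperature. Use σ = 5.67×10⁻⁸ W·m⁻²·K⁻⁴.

T ≈ 356 K

At equilibrium, absorbed power = emitted power.
Absorbing cross-section = πr² = 2.075×10¹³ m²; emitting surface = 4πr² = 8.300×10¹³ m² (ratio 4).
(1−a)S·A_cross = εσ·A_surf·T⁴  ⇒  T⁴ = (1−a)S/(4σ).
T⁴ = 0.680·5340/(4·5.67×10⁻⁸) = 1.601×10¹⁰ K⁴.
T = (1.601×10¹⁰)^(1/4).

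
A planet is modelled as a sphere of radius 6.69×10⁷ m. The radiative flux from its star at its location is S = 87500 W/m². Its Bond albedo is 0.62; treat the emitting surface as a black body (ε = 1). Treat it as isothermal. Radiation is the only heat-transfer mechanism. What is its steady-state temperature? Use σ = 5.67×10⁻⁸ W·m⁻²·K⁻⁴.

T ≈ 619 K

At equilibrium, absorbed power = emitted power.
Absorbing cross-section = πr² = 1.406×10¹⁶ m²; emitting surface = 4πr² = 5.624×10¹⁶ m² (ratio 4).
(1−a)S·A_cross = εσ·A_surf·T⁴  ⇒  T⁴ = (1−a)S/(4σ).
T⁴ = 0.380·87500/(4·5.67×10⁻⁸) = 1.466×10¹¹ K⁴.
T = (1.466×10¹¹)^(1/4).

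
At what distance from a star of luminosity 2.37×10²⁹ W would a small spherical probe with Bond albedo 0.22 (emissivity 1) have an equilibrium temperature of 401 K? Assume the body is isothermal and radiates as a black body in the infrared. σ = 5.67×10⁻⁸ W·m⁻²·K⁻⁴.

d ≈ 1.58×10¹² m

For an isothermal black-emitting sphere, (1−a)S·πr² = σ·4πr²·T⁴ ⇒ S = 4σT⁴/(1−a).
S = 4·5.67×10⁻⁸·(401)⁴/0.780 = 7518 W/m².
Flux falls as S = L/(4πd²), so d = √(L/(4πS)) = √(2.37×10²⁹/(4π·7518)).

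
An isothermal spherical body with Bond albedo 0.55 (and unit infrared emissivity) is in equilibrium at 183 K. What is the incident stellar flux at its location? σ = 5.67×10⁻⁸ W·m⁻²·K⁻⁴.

(1−a)S·πr² = σ·4πr²·T⁴ ⇒ S = 4σT⁴/(1−a).
S = 4·5.67×10⁻⁸·1.122×10⁹/0.450.

S ≈ 565 W/m²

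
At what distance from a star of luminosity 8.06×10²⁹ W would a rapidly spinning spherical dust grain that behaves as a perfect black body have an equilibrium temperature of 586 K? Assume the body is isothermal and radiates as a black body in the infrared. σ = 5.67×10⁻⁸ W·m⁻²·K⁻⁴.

For an isothermal black-emitting sphere, (1−a)S·πr² = σ·4πr²·T⁴ ⇒ S = 4σT⁴/(1−a).
S = 4·5.67×10⁻⁸·(586)⁴/1.00 = 26740 W/m².
Flux falls as S = L/(4πd²), so d = √(L/(4πS)) = √(8.06×10²⁹/(4π·26740)).

d ≈ 1.55×10¹² m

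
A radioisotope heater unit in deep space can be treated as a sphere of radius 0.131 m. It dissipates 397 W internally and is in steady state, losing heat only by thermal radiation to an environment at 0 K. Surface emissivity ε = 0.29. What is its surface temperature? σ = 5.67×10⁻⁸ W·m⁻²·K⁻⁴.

T ≈ 578 K

Steady state: internal power = radiated power, P = εσA T⁴.
Radiating area A = 4πr² = 0.2157 m².
T⁴ = P/(εσA) = 397/(0.29·5.67×10⁻⁸·0.2157) = 1.120×10¹¹ K⁴.
T = (1.120×10¹¹)^(1/4).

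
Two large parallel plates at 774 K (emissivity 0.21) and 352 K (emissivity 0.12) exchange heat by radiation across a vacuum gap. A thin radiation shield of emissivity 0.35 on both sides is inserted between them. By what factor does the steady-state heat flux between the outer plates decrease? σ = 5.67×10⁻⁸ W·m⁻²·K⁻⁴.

factor ≈ 1.39

Without shield: q₀ = σΔ(T⁴)/(1/ε₁+1/ε₂−1) with denominator 12.10.
With shield the two gaps are in series; the resistances add: (1/ε₁+1/ε_s−1)+(1/ε_s+1/ε₂−1) = 6.619+10.19 = 16.81.
Heat-flux ratio q₀/q = 16.81/12.10.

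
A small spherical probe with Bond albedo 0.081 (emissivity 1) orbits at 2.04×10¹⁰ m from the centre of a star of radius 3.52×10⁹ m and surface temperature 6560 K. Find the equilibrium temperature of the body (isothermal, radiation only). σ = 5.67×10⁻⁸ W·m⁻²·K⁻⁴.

T ≈ 1890 K

The star's surface emits σT_*⁴; at distance d the flux is S = σT_*⁴(R_*/d)².
S = 5.67×10⁻⁸·(6560)⁴·(3.52×10⁹/2.04×10¹⁰)² = 3.126×10⁶ W/m².
For an isothermal sphere T⁴ = (1−a)S/(4σ) = 1.267×10¹³ K⁴.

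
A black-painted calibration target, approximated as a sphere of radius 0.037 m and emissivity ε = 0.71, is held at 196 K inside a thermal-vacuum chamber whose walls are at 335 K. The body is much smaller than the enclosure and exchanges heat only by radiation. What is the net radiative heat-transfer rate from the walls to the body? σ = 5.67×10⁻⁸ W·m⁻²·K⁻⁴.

P_net ≈ 7.70 W

For a small grey body in a large enclosure: P_net = εσA(T_body⁴ − T_wall⁴).
A = 4πr² = 0.01720 m²; T_body⁴ − T_wall⁴ = 1.476×10⁹ − 1.259×10¹⁰ = -1.112×10¹⁰ K⁴.
|P_net| = 0.71·5.67×10⁻⁸·0.01720·1.112×10¹⁰.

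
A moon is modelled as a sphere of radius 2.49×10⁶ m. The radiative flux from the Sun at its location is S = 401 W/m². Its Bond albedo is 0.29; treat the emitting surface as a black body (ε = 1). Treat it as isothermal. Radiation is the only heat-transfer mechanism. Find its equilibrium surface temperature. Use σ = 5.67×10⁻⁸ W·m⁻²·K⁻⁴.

At equilibrium, absorbed power = emitted power.
Absorbing cross-section = πr² = 1.948×10¹³ m²; emitting surface = 4πr² = 7.791×10¹³ m² (ratio 4).
(1−a)S·A_cross = εσ·A_surf·T⁴  ⇒  T⁴ = (1−a)S/(4σ).
T⁴ = 0.710·401/(4·5.67×10⁻⁸) = 1.255×10⁹ K⁴.
T = (1.255×10⁹)^(1/4).

T ≈ 188 K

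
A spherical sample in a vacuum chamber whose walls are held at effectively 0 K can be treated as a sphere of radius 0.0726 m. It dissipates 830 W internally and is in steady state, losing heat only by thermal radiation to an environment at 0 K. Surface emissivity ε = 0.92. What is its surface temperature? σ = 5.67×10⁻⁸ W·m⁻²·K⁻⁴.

T ≈ 700 K

Steady state: internal power = radiated power, P = εσA T⁴.
Radiating area A = 4πr² = 0.06623 m².
T⁴ = P/(εσA) = 830/(0.92·5.67×10⁻⁸·0.06623) = 2.402×10¹¹ K⁴.
T = (2.402×10¹¹)^(1/4).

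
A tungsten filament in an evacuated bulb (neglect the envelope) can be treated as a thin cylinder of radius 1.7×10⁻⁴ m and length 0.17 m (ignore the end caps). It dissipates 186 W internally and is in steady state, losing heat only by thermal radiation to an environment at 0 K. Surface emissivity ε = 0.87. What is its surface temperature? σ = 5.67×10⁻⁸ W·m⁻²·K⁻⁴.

T ≈ 2130 K

Steady state: internal power = radiated power, P = εσA T⁴.
Radiating area A = 2πrL = 1.816×10⁻⁴ m².
T⁴ = P/(εσA) = 186/(0.87·5.67×10⁻⁸·1.816×10⁻⁴) = 2.077×10¹³ K⁴.
T = (2.077×10¹³)^(1/4).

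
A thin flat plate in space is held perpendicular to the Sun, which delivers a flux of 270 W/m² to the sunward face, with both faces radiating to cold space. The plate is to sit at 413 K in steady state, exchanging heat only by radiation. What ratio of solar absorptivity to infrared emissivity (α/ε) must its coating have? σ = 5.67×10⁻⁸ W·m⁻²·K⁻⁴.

Balance: αS·A = εσ·2A·T⁴ ⇒ α/ε = 2σT⁴/S.
α/ε = 2·5.67×10⁻⁸·(413)⁴/270 = 2·5.67×10⁻⁸·2.909×10¹⁰/270.

α/ε ≈ 12.2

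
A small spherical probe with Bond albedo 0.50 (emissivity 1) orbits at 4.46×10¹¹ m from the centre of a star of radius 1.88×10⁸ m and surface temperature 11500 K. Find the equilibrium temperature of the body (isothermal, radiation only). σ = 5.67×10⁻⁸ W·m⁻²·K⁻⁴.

T ≈ 140 K

The star's surface emits σT_*⁴; at distance d the flux is S = σT_*⁴(R_*/d)².
S = 5.67×10⁻⁸·(11500)⁴·(1.88×10⁸/4.46×10¹¹)² = 176.2 W/m².
For an isothermal sphere T⁴ = (1−a)S/(4σ) = 3.885×10⁸ K⁴.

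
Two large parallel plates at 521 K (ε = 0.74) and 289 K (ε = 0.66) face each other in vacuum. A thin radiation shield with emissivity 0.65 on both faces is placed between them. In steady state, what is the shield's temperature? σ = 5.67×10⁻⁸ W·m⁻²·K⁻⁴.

In steady state the net flux on the hot side equals that on the cold side.
σ(T₁⁴−T_s⁴)/D₁ = σ(T_s⁴−T₂⁴)/D₂, with D₁ = 1/ε₁+1/ε_s−1 = 1.890, D₂ = 1/ε_s+1/ε₂−1 = 2.054.
Solve for T_s⁴: T_s⁴ = (D₂·T₁⁴ + D₁·T₂⁴)/(D₁+D₂) = 4.171×10¹⁰ K⁴.

T_s ≈ 452 K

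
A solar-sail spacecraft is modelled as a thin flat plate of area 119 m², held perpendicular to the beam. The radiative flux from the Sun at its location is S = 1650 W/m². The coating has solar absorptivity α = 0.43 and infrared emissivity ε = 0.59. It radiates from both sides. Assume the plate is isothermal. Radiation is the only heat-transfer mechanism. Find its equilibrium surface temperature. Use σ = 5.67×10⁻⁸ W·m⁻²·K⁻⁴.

T ≈ 321 K

At equilibrium, absorbed power = emitted power.
Absorbing cross-section = A = 119.0 m²; emitting surface = 2A = 238.0 m² (ratio 2).
αS·A_cross = εσ·A_surf·T⁴  ⇒  T⁴ = αS/(ε·2σ).
T⁴ = 0.430·1650/(0.59·2·5.67×10⁻⁸) = 1.060×10¹⁰ K⁴.
T = (1.060×10¹⁰)^(1/4).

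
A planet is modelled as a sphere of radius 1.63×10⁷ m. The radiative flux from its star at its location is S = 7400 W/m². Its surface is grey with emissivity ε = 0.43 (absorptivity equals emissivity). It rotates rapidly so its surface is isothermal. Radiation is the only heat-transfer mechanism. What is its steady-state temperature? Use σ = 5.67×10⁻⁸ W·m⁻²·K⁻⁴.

At equilibrium, absorbed power = emitted power.
Absorbing cross-section = πr² = 8.347×10¹⁴ m²; emitting surface = 4πr² = 3.339×10¹⁵ m² (ratio 4).
εS·A_cross = εσ·A_surf·T⁴  ⇒  T⁴ = S/(4σ)   (ε cancels).
T⁴ = 7400/(4·5.67×10⁻⁸) = 3.263×10¹⁰ K⁴.
T = (3.263×10¹⁰)^(1/4).

T ≈ 425 K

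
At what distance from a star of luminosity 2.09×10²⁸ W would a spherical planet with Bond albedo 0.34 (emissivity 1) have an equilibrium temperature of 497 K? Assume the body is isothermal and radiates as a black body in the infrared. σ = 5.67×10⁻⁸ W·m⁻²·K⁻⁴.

d ≈ 2.82×10¹¹ m

For an isothermal black-emitting sphere, (1−a)S·πr² = σ·4πr²·T⁴ ⇒ S = 4σT⁴/(1−a).
S = 4·5.67×10⁻⁸·(497)⁴/0.660 = 20970 W/m².
Flux falls as S = L/(4πd²), so d = √(L/(4πS)) = √(2.09×10²⁸/(4π·20970)).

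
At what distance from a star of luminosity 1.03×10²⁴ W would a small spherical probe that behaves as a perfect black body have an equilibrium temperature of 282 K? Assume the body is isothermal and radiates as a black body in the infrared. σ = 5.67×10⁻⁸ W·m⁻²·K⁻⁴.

d ≈ 7.56×10⁹ m

For an isothermal black-emitting sphere, (1−a)S·πr² = σ·4πr²·T⁴ ⇒ S = 4σT⁴/(1−a).
S = 4·5.67×10⁻⁸·(282)⁴/1.00 = 1434 W/m².
Flux falls as S = L/(4πd²), so d = √(L/(4πS)) = √(1.03×10²⁴/(4π·1434)).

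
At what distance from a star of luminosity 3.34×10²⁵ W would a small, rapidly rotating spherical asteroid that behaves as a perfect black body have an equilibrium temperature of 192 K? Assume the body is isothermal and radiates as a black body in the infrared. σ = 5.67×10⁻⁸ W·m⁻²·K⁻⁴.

d ≈ 9.29×10¹⁰ m

For an isothermal black-emitting sphere, (1−a)S·πr² = σ·4πr²·T⁴ ⇒ S = 4σT⁴/(1−a).
S = 4·5.67×10⁻⁸·(192)⁴/1.00 = 308.2 W/m².
Flux falls as S = L/(4πd²), so d = √(L/(4πS)) = √(3.34×10²⁵/(4π·308.2)).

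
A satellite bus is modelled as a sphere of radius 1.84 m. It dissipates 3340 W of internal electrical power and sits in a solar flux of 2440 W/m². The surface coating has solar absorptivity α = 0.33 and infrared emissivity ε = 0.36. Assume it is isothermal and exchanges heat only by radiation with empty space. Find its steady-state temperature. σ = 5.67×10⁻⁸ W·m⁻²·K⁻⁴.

T ≈ 342 K

At steady state, absorbed solar power + internal power = radiated power.
Absorbed: α·S·A_cross = 0.33·2440·10.64 = 8564 W (cross-section πr²).
Total input = 8564 + 3340 = 11900 W.
Radiated: εσ·A_surf·T⁴ with A_surf = 4πr² = 42.54 m².
T⁴ = 11900/(0.36·5.67×10⁻⁸·42.54) = 1.371×10¹⁰ K⁴.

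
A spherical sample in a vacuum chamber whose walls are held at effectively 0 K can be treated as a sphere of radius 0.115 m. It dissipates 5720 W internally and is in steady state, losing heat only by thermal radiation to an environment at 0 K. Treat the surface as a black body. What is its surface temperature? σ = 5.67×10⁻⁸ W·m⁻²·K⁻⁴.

T ≈ 883 K

Steady state: internal power = radiated power, P = εσA T⁴.
Radiating area A = 4πr² = 0.1662 m².
T⁴ = P/(εσA) = 5720/(1.0·5.67×10⁻⁸·0.1662) = 6.070×10¹¹ K⁴.
T = (6.070×10¹¹)^(1/4).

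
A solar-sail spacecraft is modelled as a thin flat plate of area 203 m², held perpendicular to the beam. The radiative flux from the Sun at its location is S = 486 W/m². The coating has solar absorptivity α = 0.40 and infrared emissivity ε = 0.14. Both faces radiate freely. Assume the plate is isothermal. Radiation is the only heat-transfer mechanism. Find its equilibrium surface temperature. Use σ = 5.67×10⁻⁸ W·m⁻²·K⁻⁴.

T ≈ 333 K

At equilibrium, absorbed power = emitted power.
Absorbing cross-section = A = 203.0 m²; emitting surface = 2A = 406.0 m² (ratio 2).
αS·A_cross = εσ·A_surf·T⁴  ⇒  T⁴ = αS/(ε·2σ).
T⁴ = 0.400·486/(0.14·2·5.67×10⁻⁸) = 1.224×10¹⁰ K⁴.
T = (1.224×10¹⁰)^(1/4).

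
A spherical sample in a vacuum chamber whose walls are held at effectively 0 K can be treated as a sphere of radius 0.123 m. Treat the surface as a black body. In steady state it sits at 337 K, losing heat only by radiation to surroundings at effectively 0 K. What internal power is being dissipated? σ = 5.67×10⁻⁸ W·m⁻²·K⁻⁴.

P ≈ 139 W

Steady state: P = εσA T⁴.
A = 4πr² = 0.1901 m²; T⁴ = (337)⁴ = 1.290×10¹⁰ K⁴.
P = 1.0 × 5.67×10⁻⁸ × 0.1901 × 1.290×10¹⁰.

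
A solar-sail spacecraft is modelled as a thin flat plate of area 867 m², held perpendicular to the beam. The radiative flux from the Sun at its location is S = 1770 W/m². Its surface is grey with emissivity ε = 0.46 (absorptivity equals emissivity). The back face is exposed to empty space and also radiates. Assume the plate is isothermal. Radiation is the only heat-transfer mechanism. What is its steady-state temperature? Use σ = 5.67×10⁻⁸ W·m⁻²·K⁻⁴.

T ≈ 353 K

At equilibrium, absorbed power = emitted power.
Absorbing cross-section = A = 867.0 m²; emitting surface = 2A = 1734 m² (ratio 2).
εS·A_cross = εσ·A_surf·T⁴  ⇒  T⁴ = S/(2σ)   (ε cancels).
T⁴ = 1770/(2·5.67×10⁻⁸) = 1.561×10¹⁰ K⁴.
T = (1.561×10¹⁰)^(1/4).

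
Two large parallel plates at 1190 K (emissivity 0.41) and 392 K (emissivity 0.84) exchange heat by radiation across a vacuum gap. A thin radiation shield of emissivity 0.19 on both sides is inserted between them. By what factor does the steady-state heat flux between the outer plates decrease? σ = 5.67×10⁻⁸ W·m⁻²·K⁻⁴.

factor ≈ 4.62

Without shield: q₀ = σΔ(T⁴)/(1/ε₁+1/ε₂−1) with denominator 2.630.
With shield the two gaps are in series; the resistances add: (1/ε₁+1/ε_s−1)+(1/ε_s+1/ε₂−1) = 6.702+5.454 = 12.16.
Heat-flux ratio q₀/q = 12.16/2.630.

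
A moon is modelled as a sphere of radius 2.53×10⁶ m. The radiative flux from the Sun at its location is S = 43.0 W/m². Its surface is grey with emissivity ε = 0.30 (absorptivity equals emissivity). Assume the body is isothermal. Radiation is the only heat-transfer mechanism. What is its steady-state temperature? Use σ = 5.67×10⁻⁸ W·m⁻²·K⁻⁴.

T ≈ 117 K

At equilibrium, absorbed power = emitted power.
Absorbing cross-section = πr² = 2.011×10¹³ m²; emitting surface = 4πr² = 8.044×10¹³ m² (ratio 4).
εS·A_cross = εσ·A_surf·T⁴  ⇒  T⁴ = S/(4σ)   (ε cancels).
T⁴ = 43.0/(4·5.67×10⁻⁸) = 1.896×10⁸ K⁴.
T = (1.896×10⁸)^(1/4).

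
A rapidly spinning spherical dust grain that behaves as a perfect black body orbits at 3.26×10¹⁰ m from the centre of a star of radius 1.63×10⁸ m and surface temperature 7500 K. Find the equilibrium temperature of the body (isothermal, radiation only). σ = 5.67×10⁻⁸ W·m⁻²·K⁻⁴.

T ≈ 375 K

The star's surface emits σT_*⁴; at distance d the flux is S = σT_*⁴(R_*/d)².
S = 5.67×10⁻⁸·(7500)⁴·(1.63×10⁸/3.26×10¹⁰)² = 4485 W/m².
For an isothermal sphere T⁴ = (1−a)S/(4σ) = 1.978×10¹⁰ K⁴.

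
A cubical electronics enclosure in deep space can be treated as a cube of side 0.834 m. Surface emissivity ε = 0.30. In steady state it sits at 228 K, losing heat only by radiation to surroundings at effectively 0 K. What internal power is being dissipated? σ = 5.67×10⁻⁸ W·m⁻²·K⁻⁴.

Steady state: P = εσA T⁴.
A = 6L² = 4.173 m²; T⁴ = (228)⁴ = 2.702×10⁹ K⁴.
P = 0.30 × 5.67×10⁻⁸ × 4.173 × 2.702×10⁹.

P ≈ 192 W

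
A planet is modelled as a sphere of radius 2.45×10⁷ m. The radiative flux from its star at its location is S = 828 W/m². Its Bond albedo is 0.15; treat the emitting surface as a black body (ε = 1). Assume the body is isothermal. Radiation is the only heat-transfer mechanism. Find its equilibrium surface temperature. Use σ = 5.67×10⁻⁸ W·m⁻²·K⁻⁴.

At equilibrium, absorbed power = emitted power.
Absorbing cross-section = πr² = 1.886×10¹⁵ m²; emitting surface = 4πr² = 7.543×10¹⁵ m² (ratio 4).
(1−a)S·A_cross = εσ·A_surf·T⁴  ⇒  T⁴ = (1−a)S/(4σ).
T⁴ = 0.850·828/(4·5.67×10⁻⁸) = 3.103×10⁹ K⁴.
T = (3.103×10⁹)^(1/4).

T ≈ 236 K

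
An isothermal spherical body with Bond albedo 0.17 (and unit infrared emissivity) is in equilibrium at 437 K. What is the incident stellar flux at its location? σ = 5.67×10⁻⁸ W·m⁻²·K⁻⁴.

S ≈ 9970 W/m²

(1−a)S·πr² = σ·4πr²·T⁴ ⇒ S = 4σT⁴/(1−a).
S = 4·5.67×10⁻⁸·3.647×10¹⁰/0.830.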